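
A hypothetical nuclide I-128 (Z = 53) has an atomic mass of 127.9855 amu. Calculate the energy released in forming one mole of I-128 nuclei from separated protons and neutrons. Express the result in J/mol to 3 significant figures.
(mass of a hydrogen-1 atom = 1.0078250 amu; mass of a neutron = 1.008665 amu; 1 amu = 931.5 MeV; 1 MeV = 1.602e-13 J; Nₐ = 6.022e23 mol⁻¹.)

Mass of separated nucleons = 53(1.0078250) + 75(1.008665) = 53.4147250 + 75.649875 = 129.0646000 amu
The mass defect is 129.0646000 − 127.9855 = 1.0791000 amu.
E_B = 1.0791000 × 931.5 = 1005.18 MeV
Per nucleus in joules: 1005.18 MeV × 1.602e-13 J/MeV = 1.6103e-10 J
Per mole: 1.6103e-10 J × 6.022e23 mol⁻¹ = 9.6972e+13 J/mol

9.70e+13 J/mol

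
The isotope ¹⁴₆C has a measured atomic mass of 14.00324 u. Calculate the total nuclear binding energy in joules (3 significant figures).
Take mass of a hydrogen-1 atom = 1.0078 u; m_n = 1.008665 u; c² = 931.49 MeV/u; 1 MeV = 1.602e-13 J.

1.68e-11 J

The nucleus contains 6 protons and 14 − 6 = 8 neutrons.
Mass of separated nucleons = 6(1.0078) + 8(1.008665) = 6.0468 + 8.069320 = 14.116120 u
Mass defect Δm = 14.116120 − 14.00324 = 0.112880 u
Converting to energy: 0.112880 u × 931.49 MeV/u = 105.147 MeV
In joules: 105.147 MeV × 1.602e-13 J/MeV = 1.6845e-11 J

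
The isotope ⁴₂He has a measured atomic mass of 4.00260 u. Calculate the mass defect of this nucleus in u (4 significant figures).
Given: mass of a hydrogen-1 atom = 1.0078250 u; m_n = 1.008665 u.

0.03038 u

Mass of separated nucleons = 2(1.0078250) + 2(1.008665) = 2.0156500 + 2.017330 = 4.0329800 u
Δm = 4.0329800 − 4.00260 = 0.0303800 u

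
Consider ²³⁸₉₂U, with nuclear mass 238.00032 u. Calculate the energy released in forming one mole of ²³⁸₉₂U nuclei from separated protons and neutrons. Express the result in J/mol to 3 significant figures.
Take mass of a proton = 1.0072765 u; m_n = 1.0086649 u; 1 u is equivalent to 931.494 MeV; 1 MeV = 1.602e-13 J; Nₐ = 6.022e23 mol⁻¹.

Z = 92, so N = A − Z = 238 − 92 = 146.
Total constituent mass: 92 × 1.0072765 + 146 × 1.0086649 = 239.9345134 u
Mass defect Δm = 239.9345134 − 238.00032 = 1.9341934 u
Binding energy = Δm·c² = 1.9341934 × 931.494 MeV/u = 1801.69 MeV
Per nucleus in joules: 1801.69 MeV × 1.602e-13 J/MeV = 2.8863e-10 J
Per mole: 2.8863e-10 J × 6.022e23 mol⁻¹ = 1.7381e+14 J/mol

1.74e+14 J/mol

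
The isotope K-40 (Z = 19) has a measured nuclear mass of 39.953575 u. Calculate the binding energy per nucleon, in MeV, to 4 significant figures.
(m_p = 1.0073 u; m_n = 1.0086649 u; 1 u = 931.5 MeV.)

8.549 MeV/nucleon

With 19 protons and 21 neutrons (A = 40):
Total constituent mass: 19 × 1.0073 + 21 × 1.0086649 = 40.3206629 u
Δm = 40.3206629 − 39.953575 = 0.3670879 u
E_B = 0.3670879 × 931.5 = 341.942 MeV
Per nucleon: 341.942 / 40 = 8.549 MeV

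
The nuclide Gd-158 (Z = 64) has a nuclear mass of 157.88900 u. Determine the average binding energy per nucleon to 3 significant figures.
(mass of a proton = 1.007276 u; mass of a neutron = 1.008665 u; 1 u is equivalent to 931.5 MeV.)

Z = 64, so N = A − Z = 158 − 64 = 94.
Total constituent mass: 64 × 1.007276 + 94 × 1.008665 = 159.280174 u
The mass defect is 159.280174 − 157.88900 = 1.391174 u.
Converting to energy: 1.391174 u × 931.5 MeV/u = 1295.88 MeV
BE/A = 1295.88 MeV / 158 = 8.202 MeV/nucleon

8.20 MeV/nucleon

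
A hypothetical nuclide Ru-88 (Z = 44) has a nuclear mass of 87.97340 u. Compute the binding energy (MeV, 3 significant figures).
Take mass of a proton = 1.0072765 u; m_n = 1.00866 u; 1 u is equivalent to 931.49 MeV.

Z = 44, so N = A − Z = 88 − 44 = 44.
Total constituent mass: 44 × 1.0072765 + 44 × 1.00866 = 88.7012060 u
The mass defect is 88.7012060 − 87.97340 = 0.7278060 u.
E_B = 0.7278060 × 931.49 = 677.944 MeV

678 MeV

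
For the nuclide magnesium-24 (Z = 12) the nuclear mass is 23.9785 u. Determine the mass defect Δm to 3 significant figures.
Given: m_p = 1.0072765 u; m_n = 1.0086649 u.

The nucleus contains 12 protons and 24 − 12 = 12 neutrons.
Σm = 12·m_p + 12·m_n = 12.0873180 + 12.1039788 = 24.1912968 u
The mass defect is 24.1912968 − 23.9785 = 0.2127968 u.

0.213 u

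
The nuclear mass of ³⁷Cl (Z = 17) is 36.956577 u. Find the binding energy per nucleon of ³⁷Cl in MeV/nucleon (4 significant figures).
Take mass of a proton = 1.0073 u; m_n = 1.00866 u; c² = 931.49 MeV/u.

Mass of separated nucleons = 17(1.0073) + 20(1.00866) = 17.1241 + 20.17320 = 37.29730 u
Δm = 37.29730 − 36.956577 = 0.340723 u
Binding energy = Δm·c² = 0.340723 × 931.49 MeV/u = 317.380 MeV
Per nucleon: 317.380 / 37 = 8.578 MeV

8.578 MeV/nucleon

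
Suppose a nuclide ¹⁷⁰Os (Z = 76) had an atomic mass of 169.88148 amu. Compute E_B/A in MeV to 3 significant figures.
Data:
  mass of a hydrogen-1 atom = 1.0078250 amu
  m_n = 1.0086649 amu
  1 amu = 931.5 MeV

The nucleus contains 76 protons and 170 − 76 = 94 neutrons.
Σm = 76·m(¹H) + 94·m_n = 76.5947000 + 94.8145006 = 171.4092006 amu
Δm = 171.4092006 − 169.88148 = 1.5277206 amu
Converting to energy: 1.5277206 amu × 931.5 MeV/amu = 1423.07 MeV
Per nucleon: 1423.07 / 170 = 8.371 MeV

8.37 MeV/nucleon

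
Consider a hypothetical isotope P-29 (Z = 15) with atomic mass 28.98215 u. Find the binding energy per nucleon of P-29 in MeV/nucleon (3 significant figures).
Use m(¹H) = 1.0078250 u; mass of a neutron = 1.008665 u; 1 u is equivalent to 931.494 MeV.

The nucleus contains 15 protons and 29 − 15 = 14 neutrons.
Total constituent mass: 15 × 1.0078250 + 14 × 1.008665 = 29.2386850 u
The mass defect is 29.2386850 − 28.98215 = 0.2565350 u.
E_B = 0.2565350 × 931.494 = 238.961 MeV
BE/A = 238.961 MeV / 29 = 8.240 MeV/nucleon

8.24 MeV/nucleon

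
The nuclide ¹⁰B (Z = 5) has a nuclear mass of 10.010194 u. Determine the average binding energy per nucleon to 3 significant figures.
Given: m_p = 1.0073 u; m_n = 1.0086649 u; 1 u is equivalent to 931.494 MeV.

Mass of separated nucleons = 5(1.0073) + 5(1.0086649) = 5.0365 + 5.0433245 = 10.0798245 u
The mass defect is 10.0798245 − 10.010194 = 0.0696305 u.
E_B = 0.0696305 × 931.494 = 64.8604 MeV
Per nucleon: 64.8604 / 10 = 6.486 MeV

6.49 MeV/nucleon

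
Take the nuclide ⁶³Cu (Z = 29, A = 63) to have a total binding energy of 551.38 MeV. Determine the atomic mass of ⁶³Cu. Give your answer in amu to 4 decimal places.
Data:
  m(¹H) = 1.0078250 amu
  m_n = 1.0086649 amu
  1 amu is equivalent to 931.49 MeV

62.9296 amu

Mass defect = 551.38 MeV / (931.49 MeV/amu) = 0.591933 amu
Constituent mass = 29(1.0078250) + 34(1.0086649) = 63.5215316 amu
Atomic mass = 63.5215316 − 0.591933 = 62.9295986 amu ≈ 62.9296 amu (to 4 decimal places)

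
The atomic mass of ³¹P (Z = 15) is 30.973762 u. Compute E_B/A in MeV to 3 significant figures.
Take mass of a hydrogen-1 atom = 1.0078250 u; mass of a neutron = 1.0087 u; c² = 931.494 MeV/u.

The nucleus contains 15 protons and 31 − 15 = 16 neutrons.
Σm = 15·m(¹H) + 16·m_n = 15.1173750 + 16.1392 = 31.2565750 u
The mass defect is 31.2565750 − 30.973762 = 0.2828130 u.
Binding energy = Δm·c² = 0.2828130 × 931.494 MeV/u = 263.439 MeV
Dividing by A = 31 gives 8.498 MeV per nucleon.

8.50 MeV/nucleon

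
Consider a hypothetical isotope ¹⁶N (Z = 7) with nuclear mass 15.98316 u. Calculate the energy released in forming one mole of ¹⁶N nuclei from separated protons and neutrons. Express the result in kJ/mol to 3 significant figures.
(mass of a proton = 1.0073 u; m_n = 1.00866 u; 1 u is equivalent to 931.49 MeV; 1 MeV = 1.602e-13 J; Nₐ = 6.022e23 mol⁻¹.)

1.31e+10 kJ/mol

The nucleus contains 7 protons and 16 − 7 = 9 neutrons.
Σm = 7·m_p + 9·m_n = 7.0511 + 9.07794 = 16.12904 u
The mass defect is 16.12904 − 15.98316 = 0.14588 u.
Converting to energy: 0.14588 u × 931.49 MeV/u = 135.886 MeV
Per nucleus in joules: 135.886 MeV × 1.602e-13 J/MeV = 2.1769e-11 J
Per mole: 2.1769e-11 J × 6.022e23 mol⁻¹ = 1.3109e+13 J/mol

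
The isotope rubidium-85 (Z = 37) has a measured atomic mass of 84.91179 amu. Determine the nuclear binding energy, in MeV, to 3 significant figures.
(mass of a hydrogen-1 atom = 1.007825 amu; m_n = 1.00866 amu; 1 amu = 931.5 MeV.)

739 MeV

Σm = 37·m(¹H) + 48·m_n = 37.289525 + 48.41568 = 85.705205 amu
The mass defect is 85.705205 − 84.91179 = 0.793415 amu.
Converting to energy: 0.793415 amu × 931.5 MeV/amu = 739.066 MeV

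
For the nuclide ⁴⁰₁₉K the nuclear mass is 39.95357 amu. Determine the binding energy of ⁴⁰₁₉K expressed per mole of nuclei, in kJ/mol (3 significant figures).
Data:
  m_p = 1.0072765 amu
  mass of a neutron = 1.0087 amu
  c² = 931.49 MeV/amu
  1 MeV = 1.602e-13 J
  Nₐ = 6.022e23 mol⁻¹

3.30e+10 kJ/mol

With 19 protons and 21 neutrons (A = 40):
Σm = 19·m_p + 21·m_n = 19.1382535 + 21.1827 = 40.3209535 amu
Mass defect Δm = 40.3209535 − 39.95357 = 0.3673835 amu
E_B = 0.3673835 × 931.49 = 342.214 MeV
Per nucleus in joules: 342.214 MeV × 1.602e-13 J/MeV = 5.4823e-11 J
Per mole: 5.4823e-11 J × 6.022e23 mol⁻¹ = 3.3014e+13 J/mol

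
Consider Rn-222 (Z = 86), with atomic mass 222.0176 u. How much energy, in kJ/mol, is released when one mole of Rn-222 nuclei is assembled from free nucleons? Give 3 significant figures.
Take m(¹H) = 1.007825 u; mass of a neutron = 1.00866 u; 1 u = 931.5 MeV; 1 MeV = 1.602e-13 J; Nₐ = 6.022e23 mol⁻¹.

1.65e+11 kJ/mol

Total constituent mass: 86 × 1.007825 + 136 × 1.00866 = 223.850710 u
Mass defect Δm = 223.850710 − 222.0176 = 1.833110 u
Converting to energy: 1.833110 u × 931.5 MeV/u = 1707.54 MeV
Per nucleus in joules: 1707.54 MeV × 1.602e-13 J/MeV = 2.7355e-10 J
Per mole: 2.7355e-10 J × 6.022e23 mol⁻¹ = 1.6473e+14 J/mol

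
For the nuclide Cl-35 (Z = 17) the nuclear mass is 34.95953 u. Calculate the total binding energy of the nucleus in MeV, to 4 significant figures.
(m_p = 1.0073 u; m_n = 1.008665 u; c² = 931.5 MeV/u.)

With 17 protons and 18 neutrons (A = 35):
Total constituent mass: 17 × 1.0073 + 18 × 1.008665 = 35.280070 u
The mass defect is 35.280070 − 34.95953 = 0.320540 u.
E_B = 0.320540 × 931.5 = 298.583 MeV

298.6 MeV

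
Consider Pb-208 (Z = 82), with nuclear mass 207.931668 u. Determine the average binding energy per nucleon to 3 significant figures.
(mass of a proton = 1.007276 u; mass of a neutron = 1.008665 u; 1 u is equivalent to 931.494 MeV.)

Σm = 82·m_p + 126·m_n = 82.596632 + 127.091790 = 209.688422 u
The mass defect is 209.688422 − 207.931668 = 1.756754 u.
Converting to energy: 1.756754 u × 931.494 MeV/u = 1636.41 MeV
BE/A = 1636.41 MeV / 208 = 7.867 MeV/nucleon

7.87 MeV/nucleon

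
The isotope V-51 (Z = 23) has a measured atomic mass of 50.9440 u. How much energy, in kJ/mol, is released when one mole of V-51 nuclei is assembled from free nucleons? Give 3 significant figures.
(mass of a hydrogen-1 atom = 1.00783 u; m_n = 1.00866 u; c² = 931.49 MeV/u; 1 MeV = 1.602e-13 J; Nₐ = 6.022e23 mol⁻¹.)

4.30e+10 kJ/mol

Total constituent mass: 23 × 1.00783 + 28 × 1.00866 = 51.42257 u
Δm = 51.42257 − 50.9440 = 0.47857 u
Binding energy = Δm·c² = 0.47857 × 931.49 MeV/u = 445.783 MeV
Per nucleus in joules: 445.783 MeV × 1.602e-13 J/MeV = 7.1414e-11 J
Per mole: 7.1414e-11 J × 6.022e23 mol⁻¹ = 4.3006e+13 J/mol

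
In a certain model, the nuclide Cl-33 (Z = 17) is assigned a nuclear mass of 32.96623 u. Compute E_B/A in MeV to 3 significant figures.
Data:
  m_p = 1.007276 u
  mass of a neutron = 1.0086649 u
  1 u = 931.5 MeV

8.36 MeV/nucleon

Z = 17, so N = A − Z = 33 − 17 = 16.
Σm = 17·m_p + 16·m_n = 17.123692 + 16.1386384 = 33.2623304 u
The mass defect is 33.2623304 − 32.96623 = 0.2961004 u.
E_B = 0.2961004 × 931.5 = 275.818 MeV
Per nucleon: 275.818 / 33 = 8.358 MeV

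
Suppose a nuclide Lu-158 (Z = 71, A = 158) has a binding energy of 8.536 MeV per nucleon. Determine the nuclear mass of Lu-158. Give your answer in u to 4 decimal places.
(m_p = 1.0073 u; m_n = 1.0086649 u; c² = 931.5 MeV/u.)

157.8243 u

Total binding energy = 158 × 8.536 = 1348.688 MeV
Mass defect = 1348.688 MeV / (931.5 MeV/u) = 1.447867 u
Constituent mass = 71(1.0073) + 87(1.0086649) = 159.2721463 u
Nuclear mass = 159.2721463 − 1.447867 = 157.8242793 u ≈ 157.8243 u (to 4 decimal places)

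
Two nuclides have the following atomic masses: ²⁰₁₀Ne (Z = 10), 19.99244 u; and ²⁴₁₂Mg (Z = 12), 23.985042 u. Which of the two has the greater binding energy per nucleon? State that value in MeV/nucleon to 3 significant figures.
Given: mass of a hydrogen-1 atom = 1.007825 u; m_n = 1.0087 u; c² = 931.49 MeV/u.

²⁰₁₀Ne: Σm = 10(1.007825) + 10(1.0087) = 20.165250 u; Δm = 0.172810 u; E_B = 160.97 MeV; E_B/A = 8.049 MeV
²⁴₁₂Mg: Σm = 12(1.007825) + 12(1.0087) = 24.198300 u; Δm = 0.213258 u; E_B = 198.65 MeV; E_B/A = 8.277 MeV
²⁴₁₂Mg has the higher binding energy per nucleon, so it is the more tightly bound nucleus.

²⁴₁₂Mg; 8.28 MeV/nucleon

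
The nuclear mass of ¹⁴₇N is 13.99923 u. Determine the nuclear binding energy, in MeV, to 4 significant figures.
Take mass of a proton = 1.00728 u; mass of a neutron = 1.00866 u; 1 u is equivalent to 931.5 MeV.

104.7 MeV

Z = 7, so N = A − Z = 14 − 7 = 7.
Total constituent mass: 7 × 1.00728 + 7 × 1.00866 = 14.11158 u
The mass defect is 14.11158 − 13.99923 = 0.11235 u.
Converting to energy: 0.11235 u × 931.5 MeV/u = 104.654 MeV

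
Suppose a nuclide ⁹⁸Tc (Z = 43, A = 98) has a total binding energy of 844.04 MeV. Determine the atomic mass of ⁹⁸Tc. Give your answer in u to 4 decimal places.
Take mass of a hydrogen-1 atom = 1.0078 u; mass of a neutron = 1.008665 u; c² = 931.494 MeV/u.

Mass defect = 844.04 MeV / (931.494 MeV/u) = 0.906114 u
Constituent mass = 43(1.0078) + 55(1.008665) = 98.811975 u
Atomic mass = 98.811975 − 0.906114 = 97.905861 u ≈ 97.9059 u (to 4 decimal places)

97.9059 u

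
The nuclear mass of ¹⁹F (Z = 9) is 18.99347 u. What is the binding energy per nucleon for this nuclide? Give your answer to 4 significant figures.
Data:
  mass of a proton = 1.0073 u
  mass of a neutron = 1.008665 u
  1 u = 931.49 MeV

7.789 MeV/nucleon

The nucleus contains 9 protons and 19 − 9 = 10 neutrons.
Total constituent mass: 9 × 1.0073 + 10 × 1.008665 = 19.152350 u
Mass defect Δm = 19.152350 − 18.99347 = 0.158880 u
E_B = 0.158880 × 931.49 = 147.995 MeV
Dividing by A = 19 gives 7.789 MeV per nucleon.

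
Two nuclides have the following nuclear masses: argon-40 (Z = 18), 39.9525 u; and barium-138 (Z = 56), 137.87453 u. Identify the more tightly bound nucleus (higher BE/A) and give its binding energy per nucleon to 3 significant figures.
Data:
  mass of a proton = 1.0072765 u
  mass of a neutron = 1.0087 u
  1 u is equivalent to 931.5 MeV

argon-40: Σm = 18(1.0072765) + 22(1.0087) = 40.3223770 u; Δm = 0.3698770 u; E_B = 344.54 MeV; E_B/A = 8.614 MeV
barium-138: Σm = 56(1.0072765) + 82(1.0087) = 139.1208840 u; Δm = 1.2463540 u; E_B = 1161.0 MeV; E_B/A = 8.413 MeV
argon-40 has the higher binding energy per nucleon, so it is the more tightly bound nucleus.

argon-40; 8.61 MeV/nucleon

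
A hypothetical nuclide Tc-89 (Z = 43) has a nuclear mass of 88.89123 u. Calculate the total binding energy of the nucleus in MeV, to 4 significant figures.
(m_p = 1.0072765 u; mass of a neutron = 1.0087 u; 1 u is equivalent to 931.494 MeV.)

765.6 MeV

With 43 protons and 46 neutrons (A = 89):
Mass of separated nucleons = 43(1.0072765) + 46(1.0087) = 43.3128895 + 46.4002 = 89.7130895 u
Mass defect Δm = 89.7130895 − 88.89123 = 0.8218595 u
Converting to energy: 0.8218595 u × 931.494 MeV/u = 765.557 MeV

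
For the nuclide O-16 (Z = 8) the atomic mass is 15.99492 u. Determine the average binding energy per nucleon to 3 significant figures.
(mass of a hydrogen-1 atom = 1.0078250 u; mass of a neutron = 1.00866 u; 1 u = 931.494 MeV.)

Σm = 8·m(¹H) + 8·m_n = 8.0626000 + 8.06928 = 16.1318800 u
Mass defect Δm = 16.1318800 − 15.99492 = 0.1369600 u
Converting to energy: 0.1369600 u × 931.494 MeV/u = 127.577 MeV
BE/A = 127.577 MeV / 16 = 7.974 MeV/nucleon

7.97 MeV/nucleon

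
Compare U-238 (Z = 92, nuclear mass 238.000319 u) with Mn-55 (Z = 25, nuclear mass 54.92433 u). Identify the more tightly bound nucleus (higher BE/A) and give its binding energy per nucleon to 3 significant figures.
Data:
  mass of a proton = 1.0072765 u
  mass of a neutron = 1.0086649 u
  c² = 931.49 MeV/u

U-238: Σm = 92(1.0072765) + 146(1.0086649) = 239.9345134 u; Δm = 1.9341944 u; E_B = 1801.7 MeV; E_B/A = 7.570 MeV
Mn-55: Σm = 25(1.0072765) + 30(1.0086649) = 55.4418595 u; Δm = 0.5175295 u; E_B = 482.0736 MeV; E_B/A = 8.76497 MeV
Mn-55 has the higher binding energy per nucleon, so it is the more tightly bound nucleus.

Mn-55; 8.76 MeV/nucleon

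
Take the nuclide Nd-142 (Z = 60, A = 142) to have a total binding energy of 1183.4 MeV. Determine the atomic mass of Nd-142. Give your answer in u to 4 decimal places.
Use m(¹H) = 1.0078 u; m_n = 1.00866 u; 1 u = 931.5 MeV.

141.9077 u

Mass defect = 1183.4 MeV / (931.5 MeV/u) = 1.270424 u
Constituent mass = 60(1.0078) + 82(1.00866) = 143.17812 u
Atomic mass = 143.17812 − 1.270424 = 141.907696 u ≈ 141.9077 u (to 4 decimal places)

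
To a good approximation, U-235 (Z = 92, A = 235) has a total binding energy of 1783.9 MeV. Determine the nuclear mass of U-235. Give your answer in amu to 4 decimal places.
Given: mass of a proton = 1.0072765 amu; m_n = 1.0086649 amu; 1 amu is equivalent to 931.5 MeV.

Mass defect = 1783.9 MeV / (931.5 MeV/amu) = 1.915083 amu
Constituent mass = 92(1.0072765) + 143(1.0086649) = 236.9085187 amu
Nuclear mass = 236.9085187 − 1.915083 = 234.9934357 amu ≈ 234.9934 amu (to 4 decimal places)

234.9934 amu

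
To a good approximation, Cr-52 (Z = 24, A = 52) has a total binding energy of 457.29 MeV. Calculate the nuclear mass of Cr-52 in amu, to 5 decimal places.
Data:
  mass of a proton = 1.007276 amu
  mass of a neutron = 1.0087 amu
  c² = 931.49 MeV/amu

51.92730 amu

Mass defect = 457.29 MeV / (931.49 MeV/amu) = 0.4909231 amu
Constituent mass = 24(1.007276) + 28(1.0087) = 52.418224 amu
Nuclear mass = 52.418224 − 0.4909231 = 51.9273009 amu ≈ 51.92730 amu (to 5 decimal places)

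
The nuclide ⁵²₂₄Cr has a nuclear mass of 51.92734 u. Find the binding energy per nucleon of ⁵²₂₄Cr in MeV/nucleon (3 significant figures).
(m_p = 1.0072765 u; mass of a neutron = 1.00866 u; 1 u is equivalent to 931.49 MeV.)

8.77 MeV/nucleon

Z = 24, so N = A − Z = 52 − 24 = 28.
Total constituent mass: 24 × 1.0072765 + 28 × 1.00866 = 52.4171160 u
Mass defect Δm = 52.4171160 − 51.92734 = 0.4897760 u
Binding energy = Δm·c² = 0.4897760 × 931.49 MeV/u = 456.221 MeV
BE/A = 456.221 MeV / 52 = 8.773 MeV/nucleon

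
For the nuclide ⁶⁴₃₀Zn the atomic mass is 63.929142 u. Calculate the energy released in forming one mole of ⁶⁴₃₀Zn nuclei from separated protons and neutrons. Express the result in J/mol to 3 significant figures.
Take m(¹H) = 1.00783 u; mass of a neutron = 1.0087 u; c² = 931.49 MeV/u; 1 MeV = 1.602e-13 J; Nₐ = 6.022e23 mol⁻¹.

5.41e+13 J/mol

The nucleus contains 30 protons and 64 − 30 = 34 neutrons.
Total constituent mass: 30 × 1.00783 + 34 × 1.0087 = 64.53070 u
Δm = 64.53070 − 63.929142 = 0.601558 u
Binding energy = Δm·c² = 0.601558 × 931.49 MeV/u = 560.345 MeV
Per nucleus in joules: 560.345 MeV × 1.602e-13 J/MeV = 8.9767e-11 J
Per mole: 8.9767e-11 J × 6.022e23 mol⁻¹ = 5.4058e+13 J/mol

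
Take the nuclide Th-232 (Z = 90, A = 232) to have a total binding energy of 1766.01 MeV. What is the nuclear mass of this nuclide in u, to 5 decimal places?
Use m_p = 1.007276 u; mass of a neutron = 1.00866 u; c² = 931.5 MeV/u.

231.98868 u

Mass defect = 1766.01 MeV / (931.5 MeV/u) = 1.8958776 u
Constituent mass = 90(1.007276) + 142(1.00866) = 233.884560 u
Nuclear mass = 233.884560 − 1.8958776 = 231.9886824 u ≈ 231.98868 u (to 5 decimal places)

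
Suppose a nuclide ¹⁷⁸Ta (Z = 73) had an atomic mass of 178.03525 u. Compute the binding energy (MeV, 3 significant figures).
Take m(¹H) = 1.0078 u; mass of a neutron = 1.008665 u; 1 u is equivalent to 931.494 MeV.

1350 MeV

The nucleus contains 73 protons and 178 − 73 = 105 neutrons.
Total constituent mass: 73 × 1.0078 + 105 × 1.008665 = 179.479225 u
The mass defect is 179.479225 − 178.03525 = 1.443975 u.
Binding energy = Δm·c² = 1.443975 × 931.494 MeV/u = 1345.05 MeV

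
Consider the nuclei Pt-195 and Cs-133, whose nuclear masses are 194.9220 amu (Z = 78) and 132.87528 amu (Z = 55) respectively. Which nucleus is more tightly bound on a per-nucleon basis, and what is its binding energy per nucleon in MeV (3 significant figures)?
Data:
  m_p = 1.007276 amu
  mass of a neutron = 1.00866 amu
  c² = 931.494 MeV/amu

Pt-195: Σm = 78(1.007276) + 117(1.00866) = 196.580748 amu; Δm = 1.658748 amu; E_B = 1545.1 MeV; E_B/A = 7.924 MeV
Cs-133: Σm = 55(1.007276) + 78(1.00866) = 134.075660 amu; Δm = 1.200380 amu; E_B = 1118.1 MeV; E_B/A = 8.407 MeV
Cs-133 has the higher binding energy per nucleon, so it is the more tightly bound nucleus.

Cs-133; 8.41 MeV/nucleon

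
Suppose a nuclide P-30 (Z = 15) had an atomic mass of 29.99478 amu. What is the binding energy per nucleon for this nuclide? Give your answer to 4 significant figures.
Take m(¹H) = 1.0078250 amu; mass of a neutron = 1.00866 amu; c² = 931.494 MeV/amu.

7.840 MeV/nucleon

The nucleus contains 15 protons and 30 − 15 = 15 neutrons.
Mass of separated nucleons = 15(1.0078250) + 15(1.00866) = 15.1173750 + 15.12990 = 30.2472750 amu
Mass defect Δm = 30.2472750 − 29.99478 = 0.2524950 amu
Converting to energy: 0.2524950 amu × 931.494 MeV/amu = 235.198 MeV
Per nucleon: 235.198 / 30 = 7.840 MeV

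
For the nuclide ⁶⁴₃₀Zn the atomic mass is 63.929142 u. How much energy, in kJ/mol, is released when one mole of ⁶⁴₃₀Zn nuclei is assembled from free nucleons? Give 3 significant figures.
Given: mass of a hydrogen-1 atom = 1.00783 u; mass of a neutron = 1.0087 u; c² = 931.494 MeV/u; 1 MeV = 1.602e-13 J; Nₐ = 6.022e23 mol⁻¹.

Z = 30, so N = A − Z = 64 − 30 = 34.
Mass of separated nucleons = 30(1.00783) + 34(1.0087) = 30.23490 + 34.2958 = 64.53070 u
Δm = 64.53070 − 63.929142 = 0.601558 u
E_B = 0.601558 × 931.494 = 560.348 MeV
Per nucleus in joules: 560.348 MeV × 1.602e-13 J/MeV = 8.9768e-11 J
Per mole: 8.9768e-11 J × 6.022e23 mol⁻¹ = 5.4058e+13 J/mol

5.41e+10 kJ/mol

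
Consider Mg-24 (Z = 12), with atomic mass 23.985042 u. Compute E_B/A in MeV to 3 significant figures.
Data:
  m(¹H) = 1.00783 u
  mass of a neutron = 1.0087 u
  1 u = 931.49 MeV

8.28 MeV/nucleon

Z = 12, so N = A − Z = 24 − 12 = 12.
Total constituent mass: 12 × 1.00783 + 12 × 1.0087 = 24.19836 u
The mass defect is 24.19836 − 23.985042 = 0.213318 u.
Binding energy = Δm·c² = 0.213318 × 931.49 MeV/u = 198.704 MeV
BE/A = 198.704 MeV / 24 = 8.279 MeV/nucleon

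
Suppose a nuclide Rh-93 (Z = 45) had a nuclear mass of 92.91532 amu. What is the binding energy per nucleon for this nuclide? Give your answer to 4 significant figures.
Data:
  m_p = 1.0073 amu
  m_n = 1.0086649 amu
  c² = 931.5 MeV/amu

8.304 MeV/nucleon

The nucleus contains 45 protons and 93 − 45 = 48 neutrons.
Mass of separated nucleons = 45(1.0073) + 48(1.0086649) = 45.3285 + 48.4159152 = 93.7444152 amu
Δm = 93.7444152 − 92.91532 = 0.8290952 amu
Converting to energy: 0.8290952 amu × 931.5 MeV/amu = 772.302 MeV
BE/A = 772.302 MeV / 93 = 8.304 MeV/nucleon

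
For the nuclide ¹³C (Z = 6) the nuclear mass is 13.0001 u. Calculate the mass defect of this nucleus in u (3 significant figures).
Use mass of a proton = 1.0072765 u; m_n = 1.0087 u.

0.104 u

With 6 protons and 7 neutrons (A = 13):
Total constituent mass: 6 × 1.0072765 + 7 × 1.0087 = 13.1045590 u
Mass defect Δm = 13.1045590 − 13.0001 = 0.1044590 u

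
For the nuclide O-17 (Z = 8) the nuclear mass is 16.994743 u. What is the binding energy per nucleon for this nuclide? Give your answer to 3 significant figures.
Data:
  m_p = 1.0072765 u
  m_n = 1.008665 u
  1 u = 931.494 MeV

7.75 MeV/nucleon

Total constituent mass: 8 × 1.0072765 + 9 × 1.008665 = 17.1361970 u
Mass defect Δm = 17.1361970 − 16.994743 = 0.1414540 u
Binding energy = Δm·c² = 0.1414540 × 931.494 MeV/u = 131.764 MeV
Dividing by A = 17 gives 7.751 MeV per nucleon.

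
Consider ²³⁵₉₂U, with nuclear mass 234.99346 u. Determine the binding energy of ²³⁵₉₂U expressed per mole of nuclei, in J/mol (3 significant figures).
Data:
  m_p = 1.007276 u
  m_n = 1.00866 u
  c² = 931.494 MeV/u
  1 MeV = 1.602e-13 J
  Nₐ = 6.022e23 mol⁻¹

1.72e+14 J/mol

With 92 protons and 143 neutrons (A = 235):
Mass of separated nucleons = 92(1.007276) + 143(1.00866) = 92.669392 + 144.23838 = 236.907772 u
Δm = 236.907772 − 234.99346 = 1.914312 u
E_B = 1.914312 × 931.494 = 1783.17 MeV
Per nucleus in joules: 1783.17 MeV × 1.602e-13 J/MeV = 2.8566e-10 J
Per mole: 2.8566e-10 J × 6.022e23 mol⁻¹ = 1.7202e+14 J/mol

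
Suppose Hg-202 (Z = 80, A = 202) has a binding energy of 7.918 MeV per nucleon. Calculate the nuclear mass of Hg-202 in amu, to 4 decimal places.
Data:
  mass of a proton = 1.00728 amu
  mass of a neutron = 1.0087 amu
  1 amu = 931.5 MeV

Total binding energy = 202 × 7.918 = 1599.436 MeV
Mass defect = 1599.436 MeV / (931.5 MeV/amu) = 1.717054 amu
Constituent mass = 80(1.00728) + 122(1.0087) = 203.64380 amu
Nuclear mass = 203.64380 − 1.717054 = 201.926746 amu ≈ 201.9267 amu (to 4 decimal places)

201.9267 amu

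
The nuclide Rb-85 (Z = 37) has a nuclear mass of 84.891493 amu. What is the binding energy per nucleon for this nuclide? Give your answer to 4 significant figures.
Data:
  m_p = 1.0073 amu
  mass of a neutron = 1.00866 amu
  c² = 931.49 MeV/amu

With 37 protons and 48 neutrons (A = 85):
Mass of separated nucleons = 37(1.0073) + 48(1.00866) = 37.2701 + 48.41568 = 85.68578 amu
Δm = 85.68578 − 84.891493 = 0.794287 amu
Binding energy = Δm·c² = 0.794287 × 931.49 MeV/amu = 739.870 MeV
BE/A = 739.870 MeV / 85 = 8.704 MeV/nucleon

8.704 MeV/nucleon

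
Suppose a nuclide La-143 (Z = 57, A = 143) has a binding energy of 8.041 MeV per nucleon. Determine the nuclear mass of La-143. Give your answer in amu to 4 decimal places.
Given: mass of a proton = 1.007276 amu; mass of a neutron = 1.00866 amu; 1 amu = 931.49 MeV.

Total binding energy = 143 × 8.041 = 1149.863 MeV
Mass defect = 1149.863 MeV / (931.49 MeV/amu) = 1.234434 amu
Constituent mass = 57(1.007276) + 86(1.00866) = 144.159492 amu
Nuclear mass = 144.159492 − 1.234434 = 142.925058 amu ≈ 142.9251 amu (to 4 decimal places)

142.9251 amu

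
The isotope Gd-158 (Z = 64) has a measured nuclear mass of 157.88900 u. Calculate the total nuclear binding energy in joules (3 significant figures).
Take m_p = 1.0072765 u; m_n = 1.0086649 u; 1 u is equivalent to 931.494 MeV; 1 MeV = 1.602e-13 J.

Σm = 64·m_p + 94·m_n = 64.4656960 + 94.8145006 = 159.2801966 u
The mass defect is 159.2801966 − 157.88900 = 1.3911966 u.
E_B = 1.3911966 × 931.494 = 1295.89 MeV
In joules: 1295.89 MeV × 1.602e-13 J/MeV = 2.0760e-10 J

2.08e-10 J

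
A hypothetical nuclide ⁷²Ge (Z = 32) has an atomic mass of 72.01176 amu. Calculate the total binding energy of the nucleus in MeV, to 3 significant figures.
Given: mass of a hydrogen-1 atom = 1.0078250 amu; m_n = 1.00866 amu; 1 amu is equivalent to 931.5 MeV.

Z = 32, so N = A − Z = 72 − 32 = 40.
Mass of separated nucleons = 32(1.0078250) + 40(1.00866) = 32.2504000 + 40.34640 = 72.5968000 amu
Δm = 72.5968000 − 72.01176 = 0.5850400 amu
Binding energy = Δm·c² = 0.5850400 × 931.5 MeV/amu = 544.965 MeV

545 MeV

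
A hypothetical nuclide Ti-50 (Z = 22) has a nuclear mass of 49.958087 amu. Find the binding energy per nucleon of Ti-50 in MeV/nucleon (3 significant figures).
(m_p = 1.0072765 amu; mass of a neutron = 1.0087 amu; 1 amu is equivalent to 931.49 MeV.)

8.30 MeV/nucleon

Total constituent mass: 22 × 1.0072765 + 28 × 1.0087 = 50.4036830 amu
Δm = 50.4036830 − 49.958087 = 0.4455960 amu
E_B = 0.4455960 × 931.49 = 415.068 MeV
Per nucleon: 415.068 / 50 = 8.301 MeV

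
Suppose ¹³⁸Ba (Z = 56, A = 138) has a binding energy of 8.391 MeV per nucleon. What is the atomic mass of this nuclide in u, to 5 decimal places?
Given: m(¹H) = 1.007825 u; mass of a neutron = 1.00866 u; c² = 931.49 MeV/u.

137.90520 u

Total binding energy = 138 × 8.391 = 1157.958 MeV
Mass defect = 1157.958 MeV / (931.49 MeV/u) = 1.2431245 u
Constituent mass = 56(1.007825) + 82(1.00866) = 139.148320 u
Atomic mass = 139.148320 − 1.2431245 = 137.9051955 u ≈ 137.90520 u (to 5 decimal places)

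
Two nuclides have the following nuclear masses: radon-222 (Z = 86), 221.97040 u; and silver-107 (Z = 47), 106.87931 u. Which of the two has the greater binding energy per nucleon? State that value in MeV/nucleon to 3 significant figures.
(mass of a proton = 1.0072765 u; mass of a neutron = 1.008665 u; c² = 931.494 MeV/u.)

silver-107; 8.55 MeV/nucleon

radon-222: Σm = 86(1.0072765) + 136(1.008665) = 223.8042190 u; Δm = 1.8338190 u; E_B = 1708.2 MeV; E_B/A = 7.6946 MeV
silver-107: Σm = 47(1.0072765) + 60(1.008665) = 107.8618955 u; Δm = 0.9825855 u; E_B = 915.27 MeV; E_B/A = 8.554 MeV
silver-107 has the higher binding energy per nucleon, so it is the more tightly bound nucleus.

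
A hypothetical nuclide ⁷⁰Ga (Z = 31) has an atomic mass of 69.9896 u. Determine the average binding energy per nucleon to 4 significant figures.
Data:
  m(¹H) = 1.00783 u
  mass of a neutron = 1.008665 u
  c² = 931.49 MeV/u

Mass of separated nucleons = 31(1.00783) + 39(1.008665) = 31.24273 + 39.337935 = 70.580665 u
The mass defect is 70.580665 − 69.9896 = 0.591065 u.
Binding energy = Δm·c² = 0.591065 × 931.49 MeV/u = 550.571 MeV
Per nucleon: 550.571 / 70 = 7.865 MeV

7.865 MeV/nucleon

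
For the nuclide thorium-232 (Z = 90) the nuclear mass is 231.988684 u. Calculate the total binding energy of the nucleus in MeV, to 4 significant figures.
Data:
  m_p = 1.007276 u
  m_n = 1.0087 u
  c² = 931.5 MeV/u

Σm = 90·m_p + 142·m_n = 90.654840 + 143.2354 = 233.890240 u
Mass defect Δm = 233.890240 − 231.988684 = 1.901556 u
Converting to energy: 1.901556 u × 931.5 MeV/u = 1771.30 MeV

1771 MeV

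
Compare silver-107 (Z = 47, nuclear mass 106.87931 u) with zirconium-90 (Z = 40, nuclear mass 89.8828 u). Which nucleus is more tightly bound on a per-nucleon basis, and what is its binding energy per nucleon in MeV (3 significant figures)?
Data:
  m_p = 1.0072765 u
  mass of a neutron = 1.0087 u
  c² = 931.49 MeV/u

silver-107: Σm = 47(1.0072765) + 60(1.0087) = 107.8639955 u; Δm = 0.9846855 u; E_B = 917.22 MeV; E_B/A = 8.572 MeV
zirconium-90: Σm = 40(1.0072765) + 50(1.0087) = 90.7260600 u; Δm = 0.8432600 u; E_B = 785.49 MeV; E_B/A = 8.728 MeV
zirconium-90 has the higher binding energy per nucleon, so it is the more tightly bound nucleus.

zirconium-90; 8.73 MeV/nucleon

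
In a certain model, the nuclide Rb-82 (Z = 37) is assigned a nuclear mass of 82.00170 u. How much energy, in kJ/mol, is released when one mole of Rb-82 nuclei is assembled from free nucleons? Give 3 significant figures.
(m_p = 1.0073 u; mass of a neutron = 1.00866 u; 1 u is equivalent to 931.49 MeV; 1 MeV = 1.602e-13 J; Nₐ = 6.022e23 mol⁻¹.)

Total constituent mass: 37 × 1.0073 + 45 × 1.00866 = 82.65980 u
Δm = 82.65980 − 82.00170 = 0.65810 u
Converting to energy: 0.65810 u × 931.49 MeV/u = 613.014 MeV
Per nucleus in joules: 613.014 MeV × 1.602e-13 J/MeV = 9.8205e-11 J
Per mole: 9.8205e-11 J × 6.022e23 mol⁻¹ = 5.9139e+13 J/mol

5.91e+10 kJ/mol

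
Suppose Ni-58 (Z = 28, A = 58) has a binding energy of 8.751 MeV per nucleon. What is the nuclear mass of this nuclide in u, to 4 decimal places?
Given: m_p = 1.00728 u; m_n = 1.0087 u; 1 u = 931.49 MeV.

57.9200 u

Total binding energy = 58 × 8.751 = 507.558 MeV
Mass defect = 507.558 MeV / (931.49 MeV/u) = 0.544888 u
Constituent mass = 28(1.00728) + 30(1.0087) = 58.46484 u
Nuclear mass = 58.46484 − 0.544888 = 57.919952 u ≈ 57.9200 u (to 4 decimal places)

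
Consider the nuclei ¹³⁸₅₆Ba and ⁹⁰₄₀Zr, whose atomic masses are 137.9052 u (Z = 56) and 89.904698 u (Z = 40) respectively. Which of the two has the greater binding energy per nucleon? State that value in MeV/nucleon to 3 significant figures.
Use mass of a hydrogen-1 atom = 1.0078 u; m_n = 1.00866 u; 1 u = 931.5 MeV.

¹³⁸₅₆Ba: Σm = 56(1.0078) + 82(1.00866) = 139.14692 u; Δm = 1.24172 u; E_B = 1156.7 MeV; E_B/A = 8.382 MeV
⁹⁰₄₀Zr: Σm = 40(1.0078) + 50(1.00866) = 90.74500 u; Δm = 0.840302 u; E_B = 782.74 MeV; E_B/A = 8.697 MeV
⁹⁰₄₀Zr has the higher binding energy per nucleon, so it is the more tightly bound nucleus.

⁹⁰₄₀Zr; 8.70 MeV/nucleon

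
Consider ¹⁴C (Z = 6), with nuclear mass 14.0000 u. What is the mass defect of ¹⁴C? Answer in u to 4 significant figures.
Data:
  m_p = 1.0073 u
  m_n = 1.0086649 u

With 6 protons and 8 neutrons (A = 14):
Σm = 6·m_p + 8·m_n = 6.0438 + 8.0693192 = 14.1131192 u
The mass defect is 14.1131192 − 14.0000 = 0.1131192 u.

0.1131 u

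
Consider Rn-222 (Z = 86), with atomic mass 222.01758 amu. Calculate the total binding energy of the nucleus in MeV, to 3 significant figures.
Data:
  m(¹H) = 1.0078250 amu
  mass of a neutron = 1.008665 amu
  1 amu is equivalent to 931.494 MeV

Total constituent mass: 86 × 1.0078250 + 136 × 1.008665 = 223.8513900 amu
Δm = 223.8513900 − 222.01758 = 1.8338100 amu
Binding energy = Δm·c² = 1.8338100 × 931.494 MeV/amu = 1708.18 MeV

1710 MeV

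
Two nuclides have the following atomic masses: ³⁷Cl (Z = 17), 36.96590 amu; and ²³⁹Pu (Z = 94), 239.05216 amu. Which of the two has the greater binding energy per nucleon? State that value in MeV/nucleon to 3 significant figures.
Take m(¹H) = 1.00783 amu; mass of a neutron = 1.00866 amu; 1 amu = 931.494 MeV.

³⁷Cl: Σm = 17(1.00783) + 20(1.00866) = 37.30631 amu; Δm = 0.34041 amu; E_B = 317.09 MeV; E_B/A = 8.570 MeV
²³⁹Pu: Σm = 94(1.00783) + 145(1.00866) = 240.99172 amu; Δm = 1.93956 amu; E_B = 1806.7 MeV; E_B/A = 7.559 MeV
³⁷Cl has the higher binding energy per nucleon, so it is the more tightly bound nucleus.

³⁷Cl; 8.57 MeV/nucleon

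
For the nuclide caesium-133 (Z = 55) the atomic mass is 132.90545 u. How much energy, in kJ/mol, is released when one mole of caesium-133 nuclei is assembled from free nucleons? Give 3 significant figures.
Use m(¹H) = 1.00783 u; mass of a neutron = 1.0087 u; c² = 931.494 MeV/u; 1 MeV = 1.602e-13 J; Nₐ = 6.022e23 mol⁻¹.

1.08e+11 kJ/mol

Total constituent mass: 55 × 1.00783 + 78 × 1.0087 = 134.10925 u
Mass defect Δm = 134.10925 − 132.90545 = 1.20380 u
Binding energy = Δm·c² = 1.20380 × 931.494 MeV/u = 1121.33 MeV
Per nucleus in joules: 1121.33 MeV × 1.602e-13 J/MeV = 1.7964e-10 J
Per mole: 1.7964e-10 J × 6.022e23 mol⁻¹ = 1.0818e+14 J/mol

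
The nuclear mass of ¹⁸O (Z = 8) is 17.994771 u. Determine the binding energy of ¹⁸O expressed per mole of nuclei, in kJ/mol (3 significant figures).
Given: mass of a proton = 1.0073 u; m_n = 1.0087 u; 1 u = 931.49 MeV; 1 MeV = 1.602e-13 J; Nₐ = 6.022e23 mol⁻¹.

Z = 8, so N = A − Z = 18 − 8 = 10.
Σm = 8·m_p + 10·m_n = 8.0584 + 10.0870 = 18.1454 u
The mass defect is 18.1454 − 17.994771 = 0.150629 u.
Binding energy = Δm·c² = 0.150629 × 931.49 MeV/u = 140.309 MeV
Per nucleus in joules: 140.309 MeV × 1.602e-13 J/MeV = 2.2478e-11 J
Per mole: 2.2478e-11 J × 6.022e23 mol⁻¹ = 1.3536e+13 J/mol

1.35e+10 kJ/mol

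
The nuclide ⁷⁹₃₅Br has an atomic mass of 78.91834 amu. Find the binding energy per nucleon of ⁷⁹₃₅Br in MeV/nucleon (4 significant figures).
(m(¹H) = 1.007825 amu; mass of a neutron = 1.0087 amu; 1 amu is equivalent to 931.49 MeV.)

8.706 MeV/nucleon

Z = 35, so N = A − Z = 79 − 35 = 44.
Mass of separated nucleons = 35(1.007825) + 44(1.0087) = 35.273875 + 44.3828 = 79.656675 amu
Mass defect Δm = 79.656675 − 78.91834 = 0.738335 amu
E_B = 0.738335 × 931.49 = 687.752 MeV
Per nucleon: 687.752 / 79 = 8.706 MeV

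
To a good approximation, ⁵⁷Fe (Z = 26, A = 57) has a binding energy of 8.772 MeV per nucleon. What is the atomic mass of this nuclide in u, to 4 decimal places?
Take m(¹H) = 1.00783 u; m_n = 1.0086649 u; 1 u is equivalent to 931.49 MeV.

56.9354 u

Total binding energy = 57 × 8.772 = 500.004 MeV
Mass defect = 500.004 MeV / (931.49 MeV/u) = 0.536779 u
Constituent mass = 26(1.00783) + 31(1.0086649) = 57.4721919 u
Atomic mass = 57.4721919 − 0.536779 = 56.9354129 u ≈ 56.9354 u (to 4 decimal places)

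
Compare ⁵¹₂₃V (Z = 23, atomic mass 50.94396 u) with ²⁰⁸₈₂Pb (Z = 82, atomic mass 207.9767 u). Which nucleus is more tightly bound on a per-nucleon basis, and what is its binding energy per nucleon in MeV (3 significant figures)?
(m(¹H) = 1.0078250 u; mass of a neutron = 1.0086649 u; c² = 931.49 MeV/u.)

⁵¹₂₃V; 8.74 MeV/nucleon

⁵¹₂₃V: Σm = 23(1.0078250) + 28(1.0086649) = 51.4225922 u; Δm = 0.4786322 u; E_B = 445.84 MeV; E_B/A = 8.742 MeV
²⁰⁸₈₂Pb: Σm = 82(1.0078250) + 126(1.0086649) = 209.7334274 u; Δm = 1.7567274 u; E_B = 1636.4 MeV; E_B/A = 7.867 MeV
⁵¹₂₃V has the higher binding energy per nucleon, so it is the more tightly bound nucleus.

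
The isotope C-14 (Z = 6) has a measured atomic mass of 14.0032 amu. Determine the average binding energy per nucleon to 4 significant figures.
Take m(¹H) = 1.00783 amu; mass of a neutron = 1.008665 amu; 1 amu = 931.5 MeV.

7.525 MeV/nucleon

Mass of separated nucleons = 6(1.00783) + 8(1.008665) = 6.04698 + 8.069320 = 14.116300 amu
The mass defect is 14.116300 − 14.0032 = 0.113100 amu.
E_B = 0.113100 × 931.5 = 105.353 MeV
Dividing by A = 14 gives 7.525 MeV per nucleon.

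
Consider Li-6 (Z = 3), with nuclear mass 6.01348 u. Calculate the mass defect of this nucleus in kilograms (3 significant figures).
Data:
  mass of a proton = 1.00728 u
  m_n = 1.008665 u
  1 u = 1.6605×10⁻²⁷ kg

With 3 protons and 3 neutrons (A = 6):
Mass of separated nucleons = 3(1.00728) + 3(1.008665) = 3.02184 + 3.025995 = 6.047835 u
The mass defect is 6.047835 − 6.01348 = 0.034355 u.
In SI units: 0.034355 u × 1.6605×10⁻²⁷ kg/u = 5.7046e-29 kg

5.70e-29 kg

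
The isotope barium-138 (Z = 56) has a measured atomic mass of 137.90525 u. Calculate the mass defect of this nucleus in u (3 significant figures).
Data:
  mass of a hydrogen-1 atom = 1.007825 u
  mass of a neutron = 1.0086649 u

Z = 56, so N = A − Z = 138 − 56 = 82.
Mass of separated nucleons = 56(1.007825) + 82(1.0086649) = 56.438200 + 82.7105218 = 139.1487218 u
Mass defect Δm = 139.1487218 − 137.90525 = 1.2434718 u

1.24 u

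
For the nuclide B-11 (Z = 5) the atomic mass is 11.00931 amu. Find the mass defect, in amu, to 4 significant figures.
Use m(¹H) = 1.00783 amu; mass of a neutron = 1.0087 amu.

Z = 5, so N = A − Z = 11 − 5 = 6.
Mass of separated nucleons = 5(1.00783) + 6(1.0087) = 5.03915 + 6.0522 = 11.09135 amu
Mass defect Δm = 11.09135 − 11.00931 = 0.08204 amu

0.08204 amu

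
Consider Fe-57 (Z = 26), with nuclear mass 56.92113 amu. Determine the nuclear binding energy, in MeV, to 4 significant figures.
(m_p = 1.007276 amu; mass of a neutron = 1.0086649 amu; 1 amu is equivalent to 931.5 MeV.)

With 26 protons and 31 neutrons (A = 57):
Mass of separated nucleons = 26(1.007276) + 31(1.0086649) = 26.189176 + 31.2686119 = 57.4577879 amu
Mass defect Δm = 57.4577879 − 56.92113 = 0.5366579 amu
E_B = 0.5366579 × 931.5 = 499.897 MeV

499.9 MeV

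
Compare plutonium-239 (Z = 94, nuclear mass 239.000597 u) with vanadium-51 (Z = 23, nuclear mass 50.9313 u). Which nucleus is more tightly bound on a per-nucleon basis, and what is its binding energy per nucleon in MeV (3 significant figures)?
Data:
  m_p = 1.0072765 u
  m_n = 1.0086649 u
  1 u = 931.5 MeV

vanadium-51; 8.74 MeV/nucleon

plutonium-239: Σm = 94(1.0072765) + 145(1.0086649) = 240.9404015 u; Δm = 1.9398045 u; E_B = 1806.9 MeV; E_B/A = 7.560 MeV
vanadium-51: Σm = 23(1.0072765) + 28(1.0086649) = 51.4099767 u; Δm = 0.4786767 u; E_B = 445.89 MeV; E_B/A = 8.743 MeV
vanadium-51 has the higher binding energy per nucleon, so it is the more tightly bound nucleus.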